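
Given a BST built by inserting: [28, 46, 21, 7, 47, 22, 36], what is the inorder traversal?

Tree insertion order: [28, 46, 21, 7, 47, 22, 36]
Tree (level-order array): [28, 21, 46, 7, 22, 36, 47]
Inorder traversal: [7, 21, 22, 28, 36, 46, 47]


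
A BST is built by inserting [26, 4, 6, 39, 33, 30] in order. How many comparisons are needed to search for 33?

Search path for 33: 26 -> 39 -> 33
Found: True
Comparisons: 3


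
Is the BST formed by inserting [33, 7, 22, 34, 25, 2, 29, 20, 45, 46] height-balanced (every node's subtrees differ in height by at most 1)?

Tree (level-order array): [33, 7, 34, 2, 22, None, 45, None, None, 20, 25, None, 46, None, None, None, 29]
Definition: a tree is height-balanced if, at every node, |h(left) - h(right)| <= 1 (empty subtree has height -1).
Bottom-up per-node check:
  node 2: h_left=-1, h_right=-1, diff=0 [OK], height=0
  node 20: h_left=-1, h_right=-1, diff=0 [OK], height=0
  node 29: h_left=-1, h_right=-1, diff=0 [OK], height=0
  node 25: h_left=-1, h_right=0, diff=1 [OK], height=1
  node 22: h_left=0, h_right=1, diff=1 [OK], height=2
  node 7: h_left=0, h_right=2, diff=2 [FAIL (|0-2|=2 > 1)], height=3
  node 46: h_left=-1, h_right=-1, diff=0 [OK], height=0
  node 45: h_left=-1, h_right=0, diff=1 [OK], height=1
  node 34: h_left=-1, h_right=1, diff=2 [FAIL (|-1-1|=2 > 1)], height=2
  node 33: h_left=3, h_right=2, diff=1 [OK], height=4
Node 7 violates the condition: |0 - 2| = 2 > 1.
Result: Not balanced


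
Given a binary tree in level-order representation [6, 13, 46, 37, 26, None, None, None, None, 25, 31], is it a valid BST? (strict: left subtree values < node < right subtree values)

Level-order array: [6, 13, 46, 37, 26, None, None, None, None, 25, 31]
Validate using subtree bounds (lo, hi): at each node, require lo < value < hi,
then recurse left with hi=value and right with lo=value.
Preorder trace (stopping at first violation):
  at node 6 with bounds (-inf, +inf): OK
  at node 13 with bounds (-inf, 6): VIOLATION
Node 13 violates its bound: not (-inf < 13 < 6).
Result: Not a valid BST


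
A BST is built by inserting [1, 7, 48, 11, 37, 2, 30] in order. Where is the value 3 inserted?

Starting tree (level order): [1, None, 7, 2, 48, None, None, 11, None, None, 37, 30]
Insertion path: 1 -> 7 -> 2
Result: insert 3 as right child of 2
Final tree (level order): [1, None, 7, 2, 48, None, 3, 11, None, None, None, None, 37, 30]


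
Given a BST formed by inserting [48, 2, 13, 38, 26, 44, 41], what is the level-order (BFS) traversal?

Tree insertion order: [48, 2, 13, 38, 26, 44, 41]
Tree (level-order array): [48, 2, None, None, 13, None, 38, 26, 44, None, None, 41]
BFS from the root, enqueuing left then right child of each popped node:
  queue [48] -> pop 48, enqueue [2], visited so far: [48]
  queue [2] -> pop 2, enqueue [13], visited so far: [48, 2]
  queue [13] -> pop 13, enqueue [38], visited so far: [48, 2, 13]
  queue [38] -> pop 38, enqueue [26, 44], visited so far: [48, 2, 13, 38]
  queue [26, 44] -> pop 26, enqueue [none], visited so far: [48, 2, 13, 38, 26]
  queue [44] -> pop 44, enqueue [41], visited so far: [48, 2, 13, 38, 26, 44]
  queue [41] -> pop 41, enqueue [none], visited so far: [48, 2, 13, 38, 26, 44, 41]
Result: [48, 2, 13, 38, 26, 44, 41]


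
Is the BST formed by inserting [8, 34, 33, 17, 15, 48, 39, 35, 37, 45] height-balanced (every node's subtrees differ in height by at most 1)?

Tree (level-order array): [8, None, 34, 33, 48, 17, None, 39, None, 15, None, 35, 45, None, None, None, 37]
Definition: a tree is height-balanced if, at every node, |h(left) - h(right)| <= 1 (empty subtree has height -1).
Bottom-up per-node check:
  node 15: h_left=-1, h_right=-1, diff=0 [OK], height=0
  node 17: h_left=0, h_right=-1, diff=1 [OK], height=1
  node 33: h_left=1, h_right=-1, diff=2 [FAIL (|1--1|=2 > 1)], height=2
  node 37: h_left=-1, h_right=-1, diff=0 [OK], height=0
  node 35: h_left=-1, h_right=0, diff=1 [OK], height=1
  node 45: h_left=-1, h_right=-1, diff=0 [OK], height=0
  node 39: h_left=1, h_right=0, diff=1 [OK], height=2
  node 48: h_left=2, h_right=-1, diff=3 [FAIL (|2--1|=3 > 1)], height=3
  node 34: h_left=2, h_right=3, diff=1 [OK], height=4
  node 8: h_left=-1, h_right=4, diff=5 [FAIL (|-1-4|=5 > 1)], height=5
Node 33 violates the condition: |1 - -1| = 2 > 1.
Result: Not balanced


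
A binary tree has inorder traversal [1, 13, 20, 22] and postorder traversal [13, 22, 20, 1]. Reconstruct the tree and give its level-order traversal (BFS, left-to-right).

Inorder:   [1, 13, 20, 22]
Postorder: [13, 22, 20, 1]
Algorithm: postorder visits root last, so walk postorder right-to-left;
each value is the root of the current inorder slice — split it at that
value, recurse on the right subtree first, then the left.
Recursive splits:
  root=1; inorder splits into left=[], right=[13, 20, 22]
  root=20; inorder splits into left=[13], right=[22]
  root=22; inorder splits into left=[], right=[]
  root=13; inorder splits into left=[], right=[]
Reconstructed level-order: [1, 20, 13, 22]


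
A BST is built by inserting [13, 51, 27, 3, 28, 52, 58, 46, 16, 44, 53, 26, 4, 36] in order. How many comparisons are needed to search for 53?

Search path for 53: 13 -> 51 -> 52 -> 58 -> 53
Found: True
Comparisons: 5


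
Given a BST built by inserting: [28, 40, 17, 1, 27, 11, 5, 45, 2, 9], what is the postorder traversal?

Tree insertion order: [28, 40, 17, 1, 27, 11, 5, 45, 2, 9]
Tree (level-order array): [28, 17, 40, 1, 27, None, 45, None, 11, None, None, None, None, 5, None, 2, 9]
Postorder traversal: [2, 9, 5, 11, 1, 27, 17, 45, 40, 28]


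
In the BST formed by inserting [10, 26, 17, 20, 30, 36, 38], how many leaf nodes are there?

Tree built from: [10, 26, 17, 20, 30, 36, 38]
Tree (level-order array): [10, None, 26, 17, 30, None, 20, None, 36, None, None, None, 38]
Rule: A leaf has 0 children.
Per-node child counts:
  node 10: 1 child(ren)
  node 26: 2 child(ren)
  node 17: 1 child(ren)
  node 20: 0 child(ren)
  node 30: 1 child(ren)
  node 36: 1 child(ren)
  node 38: 0 child(ren)
Matching nodes: [20, 38]
Count of leaf nodes: 2


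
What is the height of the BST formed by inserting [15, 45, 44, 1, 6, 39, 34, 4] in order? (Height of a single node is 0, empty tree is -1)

Insertion order: [15, 45, 44, 1, 6, 39, 34, 4]
Tree (level-order array): [15, 1, 45, None, 6, 44, None, 4, None, 39, None, None, None, 34]
Compute height bottom-up (empty subtree = -1):
  height(4) = 1 + max(-1, -1) = 0
  height(6) = 1 + max(0, -1) = 1
  height(1) = 1 + max(-1, 1) = 2
  height(34) = 1 + max(-1, -1) = 0
  height(39) = 1 + max(0, -1) = 1
  height(44) = 1 + max(1, -1) = 2
  height(45) = 1 + max(2, -1) = 3
  height(15) = 1 + max(2, 3) = 4
Height = 4


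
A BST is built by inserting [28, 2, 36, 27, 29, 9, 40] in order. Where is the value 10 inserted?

Starting tree (level order): [28, 2, 36, None, 27, 29, 40, 9]
Insertion path: 28 -> 2 -> 27 -> 9
Result: insert 10 as right child of 9
Final tree (level order): [28, 2, 36, None, 27, 29, 40, 9, None, None, None, None, None, None, 10]


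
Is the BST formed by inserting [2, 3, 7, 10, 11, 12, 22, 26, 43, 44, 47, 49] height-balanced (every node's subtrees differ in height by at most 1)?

Tree (level-order array): [2, None, 3, None, 7, None, 10, None, 11, None, 12, None, 22, None, 26, None, 43, None, 44, None, 47, None, 49]
Definition: a tree is height-balanced if, at every node, |h(left) - h(right)| <= 1 (empty subtree has height -1).
Bottom-up per-node check:
  node 49: h_left=-1, h_right=-1, diff=0 [OK], height=0
  node 47: h_left=-1, h_right=0, diff=1 [OK], height=1
  node 44: h_left=-1, h_right=1, diff=2 [FAIL (|-1-1|=2 > 1)], height=2
  node 43: h_left=-1, h_right=2, diff=3 [FAIL (|-1-2|=3 > 1)], height=3
  node 26: h_left=-1, h_right=3, diff=4 [FAIL (|-1-3|=4 > 1)], height=4
  node 22: h_left=-1, h_right=4, diff=5 [FAIL (|-1-4|=5 > 1)], height=5
  node 12: h_left=-1, h_right=5, diff=6 [FAIL (|-1-5|=6 > 1)], height=6
  node 11: h_left=-1, h_right=6, diff=7 [FAIL (|-1-6|=7 > 1)], height=7
  node 10: h_left=-1, h_right=7, diff=8 [FAIL (|-1-7|=8 > 1)], height=8
  node 7: h_left=-1, h_right=8, diff=9 [FAIL (|-1-8|=9 > 1)], height=9
  node 3: h_left=-1, h_right=9, diff=10 [FAIL (|-1-9|=10 > 1)], height=10
  node 2: h_left=-1, h_right=10, diff=11 [FAIL (|-1-10|=11 > 1)], height=11
Node 44 violates the condition: |-1 - 1| = 2 > 1.
Result: Not balanced


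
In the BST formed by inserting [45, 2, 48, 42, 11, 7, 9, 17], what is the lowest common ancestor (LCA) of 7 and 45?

Tree insertion order: [45, 2, 48, 42, 11, 7, 9, 17]
Tree (level-order array): [45, 2, 48, None, 42, None, None, 11, None, 7, 17, None, 9]
In a BST, the LCA of p=7, q=45 is the first node v on the
root-to-leaf path with p <= v <= q (go left if both < v, right if both > v).
Walk from root:
  at 45: 7 <= 45 <= 45, this is the LCA
LCA = 45


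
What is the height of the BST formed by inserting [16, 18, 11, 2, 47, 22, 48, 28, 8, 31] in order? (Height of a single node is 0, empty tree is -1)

Insertion order: [16, 18, 11, 2, 47, 22, 48, 28, 8, 31]
Tree (level-order array): [16, 11, 18, 2, None, None, 47, None, 8, 22, 48, None, None, None, 28, None, None, None, 31]
Compute height bottom-up (empty subtree = -1):
  height(8) = 1 + max(-1, -1) = 0
  height(2) = 1 + max(-1, 0) = 1
  height(11) = 1 + max(1, -1) = 2
  height(31) = 1 + max(-1, -1) = 0
  height(28) = 1 + max(-1, 0) = 1
  height(22) = 1 + max(-1, 1) = 2
  height(48) = 1 + max(-1, -1) = 0
  height(47) = 1 + max(2, 0) = 3
  height(18) = 1 + max(-1, 3) = 4
  height(16) = 1 + max(2, 4) = 5
Height = 5


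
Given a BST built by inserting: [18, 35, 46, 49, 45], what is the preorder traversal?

Tree insertion order: [18, 35, 46, 49, 45]
Tree (level-order array): [18, None, 35, None, 46, 45, 49]
Preorder traversal: [18, 35, 46, 45, 49]


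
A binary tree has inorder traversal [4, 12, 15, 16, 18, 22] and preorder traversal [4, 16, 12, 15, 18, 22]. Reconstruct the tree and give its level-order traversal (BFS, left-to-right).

Inorder:  [4, 12, 15, 16, 18, 22]
Preorder: [4, 16, 12, 15, 18, 22]
Algorithm: preorder visits root first, so consume preorder in order;
for each root, split the current inorder slice at that value into
left-subtree inorder and right-subtree inorder, then recurse.
Recursive splits:
  root=4; inorder splits into left=[], right=[12, 15, 16, 18, 22]
  root=16; inorder splits into left=[12, 15], right=[18, 22]
  root=12; inorder splits into left=[], right=[15]
  root=15; inorder splits into left=[], right=[]
  root=18; inorder splits into left=[], right=[22]
  root=22; inorder splits into left=[], right=[]
Reconstructed level-order: [4, 16, 12, 18, 15, 22]


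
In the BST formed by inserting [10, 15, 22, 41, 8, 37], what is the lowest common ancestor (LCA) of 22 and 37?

Tree insertion order: [10, 15, 22, 41, 8, 37]
Tree (level-order array): [10, 8, 15, None, None, None, 22, None, 41, 37]
In a BST, the LCA of p=22, q=37 is the first node v on the
root-to-leaf path with p <= v <= q (go left if both < v, right if both > v).
Walk from root:
  at 10: both 22 and 37 > 10, go right
  at 15: both 22 and 37 > 15, go right
  at 22: 22 <= 22 <= 37, this is the LCA
LCA = 22


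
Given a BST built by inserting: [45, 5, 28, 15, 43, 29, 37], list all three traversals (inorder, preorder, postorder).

Tree insertion order: [45, 5, 28, 15, 43, 29, 37]
Tree (level-order array): [45, 5, None, None, 28, 15, 43, None, None, 29, None, None, 37]
Inorder (L, root, R): [5, 15, 28, 29, 37, 43, 45]
Preorder (root, L, R): [45, 5, 28, 15, 43, 29, 37]
Postorder (L, R, root): [15, 37, 29, 43, 28, 5, 45]


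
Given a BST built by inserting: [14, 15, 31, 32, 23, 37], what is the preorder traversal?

Tree insertion order: [14, 15, 31, 32, 23, 37]
Tree (level-order array): [14, None, 15, None, 31, 23, 32, None, None, None, 37]
Preorder traversal: [14, 15, 31, 23, 32, 37]


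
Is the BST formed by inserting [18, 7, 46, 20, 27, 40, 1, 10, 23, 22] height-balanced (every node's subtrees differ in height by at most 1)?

Tree (level-order array): [18, 7, 46, 1, 10, 20, None, None, None, None, None, None, 27, 23, 40, 22]
Definition: a tree is height-balanced if, at every node, |h(left) - h(right)| <= 1 (empty subtree has height -1).
Bottom-up per-node check:
  node 1: h_left=-1, h_right=-1, diff=0 [OK], height=0
  node 10: h_left=-1, h_right=-1, diff=0 [OK], height=0
  node 7: h_left=0, h_right=0, diff=0 [OK], height=1
  node 22: h_left=-1, h_right=-1, diff=0 [OK], height=0
  node 23: h_left=0, h_right=-1, diff=1 [OK], height=1
  node 40: h_left=-1, h_right=-1, diff=0 [OK], height=0
  node 27: h_left=1, h_right=0, diff=1 [OK], height=2
  node 20: h_left=-1, h_right=2, diff=3 [FAIL (|-1-2|=3 > 1)], height=3
  node 46: h_left=3, h_right=-1, diff=4 [FAIL (|3--1|=4 > 1)], height=4
  node 18: h_left=1, h_right=4, diff=3 [FAIL (|1-4|=3 > 1)], height=5
Node 20 violates the condition: |-1 - 2| = 3 > 1.
Result: Not balanced


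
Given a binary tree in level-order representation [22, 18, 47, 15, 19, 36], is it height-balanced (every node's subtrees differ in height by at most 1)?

Tree (level-order array): [22, 18, 47, 15, 19, 36]
Definition: a tree is height-balanced if, at every node, |h(left) - h(right)| <= 1 (empty subtree has height -1).
Bottom-up per-node check:
  node 15: h_left=-1, h_right=-1, diff=0 [OK], height=0
  node 19: h_left=-1, h_right=-1, diff=0 [OK], height=0
  node 18: h_left=0, h_right=0, diff=0 [OK], height=1
  node 36: h_left=-1, h_right=-1, diff=0 [OK], height=0
  node 47: h_left=0, h_right=-1, diff=1 [OK], height=1
  node 22: h_left=1, h_right=1, diff=0 [OK], height=2
All nodes satisfy the balance condition.
Result: Balanced


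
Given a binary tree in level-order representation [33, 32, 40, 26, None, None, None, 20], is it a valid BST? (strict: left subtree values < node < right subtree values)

Level-order array: [33, 32, 40, 26, None, None, None, 20]
Validate using subtree bounds (lo, hi): at each node, require lo < value < hi,
then recurse left with hi=value and right with lo=value.
Preorder trace (stopping at first violation):
  at node 33 with bounds (-inf, +inf): OK
  at node 32 with bounds (-inf, 33): OK
  at node 26 with bounds (-inf, 32): OK
  at node 20 with bounds (-inf, 26): OK
  at node 40 with bounds (33, +inf): OK
No violation found at any node.
Result: Valid BST


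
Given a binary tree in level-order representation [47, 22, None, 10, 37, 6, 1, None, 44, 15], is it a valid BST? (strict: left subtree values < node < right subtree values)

Level-order array: [47, 22, None, 10, 37, 6, 1, None, 44, 15]
Validate using subtree bounds (lo, hi): at each node, require lo < value < hi,
then recurse left with hi=value and right with lo=value.
Preorder trace (stopping at first violation):
  at node 47 with bounds (-inf, +inf): OK
  at node 22 with bounds (-inf, 47): OK
  at node 10 with bounds (-inf, 22): OK
  at node 6 with bounds (-inf, 10): OK
  at node 15 with bounds (-inf, 6): VIOLATION
Node 15 violates its bound: not (-inf < 15 < 6).
Result: Not a valid BST


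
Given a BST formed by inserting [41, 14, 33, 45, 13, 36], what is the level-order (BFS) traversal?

Tree insertion order: [41, 14, 33, 45, 13, 36]
Tree (level-order array): [41, 14, 45, 13, 33, None, None, None, None, None, 36]
BFS from the root, enqueuing left then right child of each popped node:
  queue [41] -> pop 41, enqueue [14, 45], visited so far: [41]
  queue [14, 45] -> pop 14, enqueue [13, 33], visited so far: [41, 14]
  queue [45, 13, 33] -> pop 45, enqueue [none], visited so far: [41, 14, 45]
  queue [13, 33] -> pop 13, enqueue [none], visited so far: [41, 14, 45, 13]
  queue [33] -> pop 33, enqueue [36], visited so far: [41, 14, 45, 13, 33]
  queue [36] -> pop 36, enqueue [none], visited so far: [41, 14, 45, 13, 33, 36]
Result: [41, 14, 45, 13, 33, 36]


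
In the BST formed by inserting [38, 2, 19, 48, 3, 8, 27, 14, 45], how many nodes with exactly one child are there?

Tree built from: [38, 2, 19, 48, 3, 8, 27, 14, 45]
Tree (level-order array): [38, 2, 48, None, 19, 45, None, 3, 27, None, None, None, 8, None, None, None, 14]
Rule: These are nodes with exactly 1 non-null child.
Per-node child counts:
  node 38: 2 child(ren)
  node 2: 1 child(ren)
  node 19: 2 child(ren)
  node 3: 1 child(ren)
  node 8: 1 child(ren)
  node 14: 0 child(ren)
  node 27: 0 child(ren)
  node 48: 1 child(ren)
  node 45: 0 child(ren)
Matching nodes: [2, 3, 8, 48]
Count of nodes with exactly one child: 4


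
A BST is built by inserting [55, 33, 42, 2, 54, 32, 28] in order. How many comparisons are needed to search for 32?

Search path for 32: 55 -> 33 -> 2 -> 32
Found: True
Comparisons: 4


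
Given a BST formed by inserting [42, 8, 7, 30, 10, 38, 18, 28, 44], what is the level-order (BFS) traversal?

Tree insertion order: [42, 8, 7, 30, 10, 38, 18, 28, 44]
Tree (level-order array): [42, 8, 44, 7, 30, None, None, None, None, 10, 38, None, 18, None, None, None, 28]
BFS from the root, enqueuing left then right child of each popped node:
  queue [42] -> pop 42, enqueue [8, 44], visited so far: [42]
  queue [8, 44] -> pop 8, enqueue [7, 30], visited so far: [42, 8]
  queue [44, 7, 30] -> pop 44, enqueue [none], visited so far: [42, 8, 44]
  queue [7, 30] -> pop 7, enqueue [none], visited so far: [42, 8, 44, 7]
  queue [30] -> pop 30, enqueue [10, 38], visited so far: [42, 8, 44, 7, 30]
  queue [10, 38] -> pop 10, enqueue [18], visited so far: [42, 8, 44, 7, 30, 10]
  queue [38, 18] -> pop 38, enqueue [none], visited so far: [42, 8, 44, 7, 30, 10, 38]
  queue [18] -> pop 18, enqueue [28], visited so far: [42, 8, 44, 7, 30, 10, 38, 18]
  queue [28] -> pop 28, enqueue [none], visited so far: [42, 8, 44, 7, 30, 10, 38, 18, 28]
Result: [42, 8, 44, 7, 30, 10, 38, 18, 28]


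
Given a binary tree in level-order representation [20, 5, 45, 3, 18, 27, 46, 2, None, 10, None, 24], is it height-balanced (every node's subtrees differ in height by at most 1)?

Tree (level-order array): [20, 5, 45, 3, 18, 27, 46, 2, None, 10, None, 24]
Definition: a tree is height-balanced if, at every node, |h(left) - h(right)| <= 1 (empty subtree has height -1).
Bottom-up per-node check:
  node 2: h_left=-1, h_right=-1, diff=0 [OK], height=0
  node 3: h_left=0, h_right=-1, diff=1 [OK], height=1
  node 10: h_left=-1, h_right=-1, diff=0 [OK], height=0
  node 18: h_left=0, h_right=-1, diff=1 [OK], height=1
  node 5: h_left=1, h_right=1, diff=0 [OK], height=2
  node 24: h_left=-1, h_right=-1, diff=0 [OK], height=0
  node 27: h_left=0, h_right=-1, diff=1 [OK], height=1
  node 46: h_left=-1, h_right=-1, diff=0 [OK], height=0
  node 45: h_left=1, h_right=0, diff=1 [OK], height=2
  node 20: h_left=2, h_right=2, diff=0 [OK], height=3
All nodes satisfy the balance condition.
Result: Balanced


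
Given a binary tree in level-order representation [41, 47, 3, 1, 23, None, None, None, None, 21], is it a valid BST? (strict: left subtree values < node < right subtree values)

Level-order array: [41, 47, 3, 1, 23, None, None, None, None, 21]
Validate using subtree bounds (lo, hi): at each node, require lo < value < hi,
then recurse left with hi=value and right with lo=value.
Preorder trace (stopping at first violation):
  at node 41 with bounds (-inf, +inf): OK
  at node 47 with bounds (-inf, 41): VIOLATION
Node 47 violates its bound: not (-inf < 47 < 41).
Result: Not a valid BST


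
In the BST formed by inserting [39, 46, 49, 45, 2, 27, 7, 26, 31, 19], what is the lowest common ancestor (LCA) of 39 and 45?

Tree insertion order: [39, 46, 49, 45, 2, 27, 7, 26, 31, 19]
Tree (level-order array): [39, 2, 46, None, 27, 45, 49, 7, 31, None, None, None, None, None, 26, None, None, 19]
In a BST, the LCA of p=39, q=45 is the first node v on the
root-to-leaf path with p <= v <= q (go left if both < v, right if both > v).
Walk from root:
  at 39: 39 <= 39 <= 45, this is the LCA
LCA = 39


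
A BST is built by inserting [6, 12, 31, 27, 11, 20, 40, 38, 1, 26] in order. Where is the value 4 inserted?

Starting tree (level order): [6, 1, 12, None, None, 11, 31, None, None, 27, 40, 20, None, 38, None, None, 26]
Insertion path: 6 -> 1
Result: insert 4 as right child of 1
Final tree (level order): [6, 1, 12, None, 4, 11, 31, None, None, None, None, 27, 40, 20, None, 38, None, None, 26]


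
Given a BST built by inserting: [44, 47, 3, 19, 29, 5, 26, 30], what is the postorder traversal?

Tree insertion order: [44, 47, 3, 19, 29, 5, 26, 30]
Tree (level-order array): [44, 3, 47, None, 19, None, None, 5, 29, None, None, 26, 30]
Postorder traversal: [5, 26, 30, 29, 19, 3, 47, 44]


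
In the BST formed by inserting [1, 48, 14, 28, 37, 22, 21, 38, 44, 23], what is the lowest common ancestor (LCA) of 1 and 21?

Tree insertion order: [1, 48, 14, 28, 37, 22, 21, 38, 44, 23]
Tree (level-order array): [1, None, 48, 14, None, None, 28, 22, 37, 21, 23, None, 38, None, None, None, None, None, 44]
In a BST, the LCA of p=1, q=21 is the first node v on the
root-to-leaf path with p <= v <= q (go left if both < v, right if both > v).
Walk from root:
  at 1: 1 <= 1 <= 21, this is the LCA
LCA = 1


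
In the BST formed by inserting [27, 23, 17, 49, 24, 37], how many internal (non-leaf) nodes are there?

Tree built from: [27, 23, 17, 49, 24, 37]
Tree (level-order array): [27, 23, 49, 17, 24, 37]
Rule: An internal node has at least one child.
Per-node child counts:
  node 27: 2 child(ren)
  node 23: 2 child(ren)
  node 17: 0 child(ren)
  node 24: 0 child(ren)
  node 49: 1 child(ren)
  node 37: 0 child(ren)
Matching nodes: [27, 23, 49]
Count of internal (non-leaf) nodes: 3


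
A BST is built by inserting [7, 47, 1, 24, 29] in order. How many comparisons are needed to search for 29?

Search path for 29: 7 -> 47 -> 24 -> 29
Found: True
Comparisons: 4


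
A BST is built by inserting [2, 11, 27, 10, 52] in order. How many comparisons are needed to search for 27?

Search path for 27: 2 -> 11 -> 27
Found: True
Comparisons: 3


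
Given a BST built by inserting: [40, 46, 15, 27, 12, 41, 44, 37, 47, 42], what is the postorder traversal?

Tree insertion order: [40, 46, 15, 27, 12, 41, 44, 37, 47, 42]
Tree (level-order array): [40, 15, 46, 12, 27, 41, 47, None, None, None, 37, None, 44, None, None, None, None, 42]
Postorder traversal: [12, 37, 27, 15, 42, 44, 41, 47, 46, 40]


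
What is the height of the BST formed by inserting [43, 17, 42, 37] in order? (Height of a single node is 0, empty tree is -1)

Insertion order: [43, 17, 42, 37]
Tree (level-order array): [43, 17, None, None, 42, 37]
Compute height bottom-up (empty subtree = -1):
  height(37) = 1 + max(-1, -1) = 0
  height(42) = 1 + max(0, -1) = 1
  height(17) = 1 + max(-1, 1) = 2
  height(43) = 1 + max(2, -1) = 3
Height = 3


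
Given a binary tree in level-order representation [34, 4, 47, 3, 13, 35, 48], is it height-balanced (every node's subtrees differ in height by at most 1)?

Tree (level-order array): [34, 4, 47, 3, 13, 35, 48]
Definition: a tree is height-balanced if, at every node, |h(left) - h(right)| <= 1 (empty subtree has height -1).
Bottom-up per-node check:
  node 3: h_left=-1, h_right=-1, diff=0 [OK], height=0
  node 13: h_left=-1, h_right=-1, diff=0 [OK], height=0
  node 4: h_left=0, h_right=0, diff=0 [OK], height=1
  node 35: h_left=-1, h_right=-1, diff=0 [OK], height=0
  node 48: h_left=-1, h_right=-1, diff=0 [OK], height=0
  node 47: h_left=0, h_right=0, diff=0 [OK], height=1
  node 34: h_left=1, h_right=1, diff=0 [OK], height=2
All nodes satisfy the balance condition.
Result: Balanced


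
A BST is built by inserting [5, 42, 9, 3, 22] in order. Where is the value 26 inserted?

Starting tree (level order): [5, 3, 42, None, None, 9, None, None, 22]
Insertion path: 5 -> 42 -> 9 -> 22
Result: insert 26 as right child of 22
Final tree (level order): [5, 3, 42, None, None, 9, None, None, 22, None, 26]


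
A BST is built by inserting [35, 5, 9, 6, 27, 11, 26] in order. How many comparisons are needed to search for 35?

Search path for 35: 35
Found: True
Comparisons: 1


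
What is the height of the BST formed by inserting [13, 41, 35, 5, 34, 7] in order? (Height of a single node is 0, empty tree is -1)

Insertion order: [13, 41, 35, 5, 34, 7]
Tree (level-order array): [13, 5, 41, None, 7, 35, None, None, None, 34]
Compute height bottom-up (empty subtree = -1):
  height(7) = 1 + max(-1, -1) = 0
  height(5) = 1 + max(-1, 0) = 1
  height(34) = 1 + max(-1, -1) = 0
  height(35) = 1 + max(0, -1) = 1
  height(41) = 1 + max(1, -1) = 2
  height(13) = 1 + max(1, 2) = 3
Height = 3


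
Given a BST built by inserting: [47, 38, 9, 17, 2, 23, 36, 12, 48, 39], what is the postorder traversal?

Tree insertion order: [47, 38, 9, 17, 2, 23, 36, 12, 48, 39]
Tree (level-order array): [47, 38, 48, 9, 39, None, None, 2, 17, None, None, None, None, 12, 23, None, None, None, 36]
Postorder traversal: [2, 12, 36, 23, 17, 9, 39, 38, 48, 47]


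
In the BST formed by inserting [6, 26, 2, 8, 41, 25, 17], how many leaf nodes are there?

Tree built from: [6, 26, 2, 8, 41, 25, 17]
Tree (level-order array): [6, 2, 26, None, None, 8, 41, None, 25, None, None, 17]
Rule: A leaf has 0 children.
Per-node child counts:
  node 6: 2 child(ren)
  node 2: 0 child(ren)
  node 26: 2 child(ren)
  node 8: 1 child(ren)
  node 25: 1 child(ren)
  node 17: 0 child(ren)
  node 41: 0 child(ren)
Matching nodes: [2, 17, 41]
Count of leaf nodes: 3


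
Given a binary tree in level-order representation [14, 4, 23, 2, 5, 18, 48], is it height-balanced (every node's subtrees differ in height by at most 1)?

Tree (level-order array): [14, 4, 23, 2, 5, 18, 48]
Definition: a tree is height-balanced if, at every node, |h(left) - h(right)| <= 1 (empty subtree has height -1).
Bottom-up per-node check:
  node 2: h_left=-1, h_right=-1, diff=0 [OK], height=0
  node 5: h_left=-1, h_right=-1, diff=0 [OK], height=0
  node 4: h_left=0, h_right=0, diff=0 [OK], height=1
  node 18: h_left=-1, h_right=-1, diff=0 [OK], height=0
  node 48: h_left=-1, h_right=-1, diff=0 [OK], height=0
  node 23: h_left=0, h_right=0, diff=0 [OK], height=1
  node 14: h_left=1, h_right=1, diff=0 [OK], height=2
All nodes satisfy the balance condition.
Result: Balanced


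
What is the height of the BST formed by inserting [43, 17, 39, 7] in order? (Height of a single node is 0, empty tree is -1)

Insertion order: [43, 17, 39, 7]
Tree (level-order array): [43, 17, None, 7, 39]
Compute height bottom-up (empty subtree = -1):
  height(7) = 1 + max(-1, -1) = 0
  height(39) = 1 + max(-1, -1) = 0
  height(17) = 1 + max(0, 0) = 1
  height(43) = 1 + max(1, -1) = 2
Height = 2


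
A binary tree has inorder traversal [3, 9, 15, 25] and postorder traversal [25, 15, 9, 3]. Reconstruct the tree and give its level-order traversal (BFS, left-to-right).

Inorder:   [3, 9, 15, 25]
Postorder: [25, 15, 9, 3]
Algorithm: postorder visits root last, so walk postorder right-to-left;
each value is the root of the current inorder slice — split it at that
value, recurse on the right subtree first, then the left.
Recursive splits:
  root=3; inorder splits into left=[], right=[9, 15, 25]
  root=9; inorder splits into left=[], right=[15, 25]
  root=15; inorder splits into left=[], right=[25]
  root=25; inorder splits into left=[], right=[]
Reconstructed level-order: [3, 9, 15, 25]


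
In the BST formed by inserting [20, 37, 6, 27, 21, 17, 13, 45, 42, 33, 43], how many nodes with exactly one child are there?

Tree built from: [20, 37, 6, 27, 21, 17, 13, 45, 42, 33, 43]
Tree (level-order array): [20, 6, 37, None, 17, 27, 45, 13, None, 21, 33, 42, None, None, None, None, None, None, None, None, 43]
Rule: These are nodes with exactly 1 non-null child.
Per-node child counts:
  node 20: 2 child(ren)
  node 6: 1 child(ren)
  node 17: 1 child(ren)
  node 13: 0 child(ren)
  node 37: 2 child(ren)
  node 27: 2 child(ren)
  node 21: 0 child(ren)
  node 33: 0 child(ren)
  node 45: 1 child(ren)
  node 42: 1 child(ren)
  node 43: 0 child(ren)
Matching nodes: [6, 17, 45, 42]
Count of nodes with exactly one child: 4


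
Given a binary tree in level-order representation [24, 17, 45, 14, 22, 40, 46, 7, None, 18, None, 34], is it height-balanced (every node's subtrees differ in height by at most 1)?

Tree (level-order array): [24, 17, 45, 14, 22, 40, 46, 7, None, 18, None, 34]
Definition: a tree is height-balanced if, at every node, |h(left) - h(right)| <= 1 (empty subtree has height -1).
Bottom-up per-node check:
  node 7: h_left=-1, h_right=-1, diff=0 [OK], height=0
  node 14: h_left=0, h_right=-1, diff=1 [OK], height=1
  node 18: h_left=-1, h_right=-1, diff=0 [OK], height=0
  node 22: h_left=0, h_right=-1, diff=1 [OK], height=1
  node 17: h_left=1, h_right=1, diff=0 [OK], height=2
  node 34: h_left=-1, h_right=-1, diff=0 [OK], height=0
  node 40: h_left=0, h_right=-1, diff=1 [OK], height=1
  node 46: h_left=-1, h_right=-1, diff=0 [OK], height=0
  node 45: h_left=1, h_right=0, diff=1 [OK], height=2
  node 24: h_left=2, h_right=2, diff=0 [OK], height=3
All nodes satisfy the balance condition.
Result: Balanced


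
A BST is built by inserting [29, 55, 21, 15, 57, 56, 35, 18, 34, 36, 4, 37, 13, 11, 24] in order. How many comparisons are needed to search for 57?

Search path for 57: 29 -> 55 -> 57
Found: True
Comparisons: 3


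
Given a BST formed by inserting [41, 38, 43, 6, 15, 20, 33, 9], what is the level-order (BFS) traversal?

Tree insertion order: [41, 38, 43, 6, 15, 20, 33, 9]
Tree (level-order array): [41, 38, 43, 6, None, None, None, None, 15, 9, 20, None, None, None, 33]
BFS from the root, enqueuing left then right child of each popped node:
  queue [41] -> pop 41, enqueue [38, 43], visited so far: [41]
  queue [38, 43] -> pop 38, enqueue [6], visited so far: [41, 38]
  queue [43, 6] -> pop 43, enqueue [none], visited so far: [41, 38, 43]
  queue [6] -> pop 6, enqueue [15], visited so far: [41, 38, 43, 6]
  queue [15] -> pop 15, enqueue [9, 20], visited so far: [41, 38, 43, 6, 15]
  queue [9, 20] -> pop 9, enqueue [none], visited so far: [41, 38, 43, 6, 15, 9]
  queue [20] -> pop 20, enqueue [33], visited so far: [41, 38, 43, 6, 15, 9, 20]
  queue [33] -> pop 33, enqueue [none], visited so far: [41, 38, 43, 6, 15, 9, 20, 33]
Result: [41, 38, 43, 6, 15, 9, 20, 33]


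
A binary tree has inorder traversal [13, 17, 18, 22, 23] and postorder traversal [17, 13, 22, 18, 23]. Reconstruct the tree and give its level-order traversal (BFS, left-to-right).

Inorder:   [13, 17, 18, 22, 23]
Postorder: [17, 13, 22, 18, 23]
Algorithm: postorder visits root last, so walk postorder right-to-left;
each value is the root of the current inorder slice — split it at that
value, recurse on the right subtree first, then the left.
Recursive splits:
  root=23; inorder splits into left=[13, 17, 18, 22], right=[]
  root=18; inorder splits into left=[13, 17], right=[22]
  root=22; inorder splits into left=[], right=[]
  root=13; inorder splits into left=[], right=[17]
  root=17; inorder splits into left=[], right=[]
Reconstructed level-order: [23, 18, 13, 22, 17]


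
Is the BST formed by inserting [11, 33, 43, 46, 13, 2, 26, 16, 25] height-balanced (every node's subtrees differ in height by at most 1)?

Tree (level-order array): [11, 2, 33, None, None, 13, 43, None, 26, None, 46, 16, None, None, None, None, 25]
Definition: a tree is height-balanced if, at every node, |h(left) - h(right)| <= 1 (empty subtree has height -1).
Bottom-up per-node check:
  node 2: h_left=-1, h_right=-1, diff=0 [OK], height=0
  node 25: h_left=-1, h_right=-1, diff=0 [OK], height=0
  node 16: h_left=-1, h_right=0, diff=1 [OK], height=1
  node 26: h_left=1, h_right=-1, diff=2 [FAIL (|1--1|=2 > 1)], height=2
  node 13: h_left=-1, h_right=2, diff=3 [FAIL (|-1-2|=3 > 1)], height=3
  node 46: h_left=-1, h_right=-1, diff=0 [OK], height=0
  node 43: h_left=-1, h_right=0, diff=1 [OK], height=1
  node 33: h_left=3, h_right=1, diff=2 [FAIL (|3-1|=2 > 1)], height=4
  node 11: h_left=0, h_right=4, diff=4 [FAIL (|0-4|=4 > 1)], height=5
Node 26 violates the condition: |1 - -1| = 2 > 1.
Result: Not balanced


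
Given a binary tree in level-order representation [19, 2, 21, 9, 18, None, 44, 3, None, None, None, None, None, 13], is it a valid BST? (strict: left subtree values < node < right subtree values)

Level-order array: [19, 2, 21, 9, 18, None, 44, 3, None, None, None, None, None, 13]
Validate using subtree bounds (lo, hi): at each node, require lo < value < hi,
then recurse left with hi=value and right with lo=value.
Preorder trace (stopping at first violation):
  at node 19 with bounds (-inf, +inf): OK
  at node 2 with bounds (-inf, 19): OK
  at node 9 with bounds (-inf, 2): VIOLATION
Node 9 violates its bound: not (-inf < 9 < 2).
Result: Not a valid BST


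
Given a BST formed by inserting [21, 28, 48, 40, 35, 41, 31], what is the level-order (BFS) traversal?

Tree insertion order: [21, 28, 48, 40, 35, 41, 31]
Tree (level-order array): [21, None, 28, None, 48, 40, None, 35, 41, 31]
BFS from the root, enqueuing left then right child of each popped node:
  queue [21] -> pop 21, enqueue [28], visited so far: [21]
  queue [28] -> pop 28, enqueue [48], visited so far: [21, 28]
  queue [48] -> pop 48, enqueue [40], visited so far: [21, 28, 48]
  queue [40] -> pop 40, enqueue [35, 41], visited so far: [21, 28, 48, 40]
  queue [35, 41] -> pop 35, enqueue [31], visited so far: [21, 28, 48, 40, 35]
  queue [41, 31] -> pop 41, enqueue [none], visited so far: [21, 28, 48, 40, 35, 41]
  queue [31] -> pop 31, enqueue [none], visited so far: [21, 28, 48, 40, 35, 41, 31]
Result: [21, 28, 48, 40, 35, 41, 31]


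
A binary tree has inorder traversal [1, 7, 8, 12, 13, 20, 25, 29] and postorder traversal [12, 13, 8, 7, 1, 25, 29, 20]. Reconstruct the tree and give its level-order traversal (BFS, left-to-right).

Inorder:   [1, 7, 8, 12, 13, 20, 25, 29]
Postorder: [12, 13, 8, 7, 1, 25, 29, 20]
Algorithm: postorder visits root last, so walk postorder right-to-left;
each value is the root of the current inorder slice — split it at that
value, recurse on the right subtree first, then the left.
Recursive splits:
  root=20; inorder splits into left=[1, 7, 8, 12, 13], right=[25, 29]
  root=29; inorder splits into left=[25], right=[]
  root=25; inorder splits into left=[], right=[]
  root=1; inorder splits into left=[], right=[7, 8, 12, 13]
  root=7; inorder splits into left=[], right=[8, 12, 13]
  root=8; inorder splits into left=[], right=[12, 13]
  root=13; inorder splits into left=[12], right=[]
  root=12; inorder splits into left=[], right=[]
Reconstructed level-order: [20, 1, 29, 7, 25, 8, 13, 12]


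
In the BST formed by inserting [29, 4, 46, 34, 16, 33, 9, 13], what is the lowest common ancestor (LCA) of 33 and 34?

Tree insertion order: [29, 4, 46, 34, 16, 33, 9, 13]
Tree (level-order array): [29, 4, 46, None, 16, 34, None, 9, None, 33, None, None, 13]
In a BST, the LCA of p=33, q=34 is the first node v on the
root-to-leaf path with p <= v <= q (go left if both < v, right if both > v).
Walk from root:
  at 29: both 33 and 34 > 29, go right
  at 46: both 33 and 34 < 46, go left
  at 34: 33 <= 34 <= 34, this is the LCA
LCA = 34


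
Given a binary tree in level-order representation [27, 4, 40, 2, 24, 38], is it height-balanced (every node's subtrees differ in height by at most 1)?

Tree (level-order array): [27, 4, 40, 2, 24, 38]
Definition: a tree is height-balanced if, at every node, |h(left) - h(right)| <= 1 (empty subtree has height -1).
Bottom-up per-node check:
  node 2: h_left=-1, h_right=-1, diff=0 [OK], height=0
  node 24: h_left=-1, h_right=-1, diff=0 [OK], height=0
  node 4: h_left=0, h_right=0, diff=0 [OK], height=1
  node 38: h_left=-1, h_right=-1, diff=0 [OK], height=0
  node 40: h_left=0, h_right=-1, diff=1 [OK], height=1
  node 27: h_left=1, h_right=1, diff=0 [OK], height=2
All nodes satisfy the balance condition.
Result: Balanced


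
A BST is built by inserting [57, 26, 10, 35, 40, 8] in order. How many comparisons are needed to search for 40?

Search path for 40: 57 -> 26 -> 35 -> 40
Found: True
Comparisons: 4


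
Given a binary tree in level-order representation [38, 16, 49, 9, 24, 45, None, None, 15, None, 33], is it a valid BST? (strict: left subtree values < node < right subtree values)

Level-order array: [38, 16, 49, 9, 24, 45, None, None, 15, None, 33]
Validate using subtree bounds (lo, hi): at each node, require lo < value < hi,
then recurse left with hi=value and right with lo=value.
Preorder trace (stopping at first violation):
  at node 38 with bounds (-inf, +inf): OK
  at node 16 with bounds (-inf, 38): OK
  at node 9 with bounds (-inf, 16): OK
  at node 15 with bounds (9, 16): OK
  at node 24 with bounds (16, 38): OK
  at node 33 with bounds (24, 38): OK
  at node 49 with bounds (38, +inf): OK
  at node 45 with bounds (38, 49): OK
No violation found at any node.
Result: Valid BST


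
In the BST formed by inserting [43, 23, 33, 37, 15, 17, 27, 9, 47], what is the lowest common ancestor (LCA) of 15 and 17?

Tree insertion order: [43, 23, 33, 37, 15, 17, 27, 9, 47]
Tree (level-order array): [43, 23, 47, 15, 33, None, None, 9, 17, 27, 37]
In a BST, the LCA of p=15, q=17 is the first node v on the
root-to-leaf path with p <= v <= q (go left if both < v, right if both > v).
Walk from root:
  at 43: both 15 and 17 < 43, go left
  at 23: both 15 and 17 < 23, go left
  at 15: 15 <= 15 <= 17, this is the LCA
LCA = 15


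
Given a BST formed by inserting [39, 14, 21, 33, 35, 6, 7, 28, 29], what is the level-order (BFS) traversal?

Tree insertion order: [39, 14, 21, 33, 35, 6, 7, 28, 29]
Tree (level-order array): [39, 14, None, 6, 21, None, 7, None, 33, None, None, 28, 35, None, 29]
BFS from the root, enqueuing left then right child of each popped node:
  queue [39] -> pop 39, enqueue [14], visited so far: [39]
  queue [14] -> pop 14, enqueue [6, 21], visited so far: [39, 14]
  queue [6, 21] -> pop 6, enqueue [7], visited so far: [39, 14, 6]
  queue [21, 7] -> pop 21, enqueue [33], visited so far: [39, 14, 6, 21]
  queue [7, 33] -> pop 7, enqueue [none], visited so far: [39, 14, 6, 21, 7]
  queue [33] -> pop 33, enqueue [28, 35], visited so far: [39, 14, 6, 21, 7, 33]
  queue [28, 35] -> pop 28, enqueue [29], visited so far: [39, 14, 6, 21, 7, 33, 28]
  queue [35, 29] -> pop 35, enqueue [none], visited so far: [39, 14, 6, 21, 7, 33, 28, 35]
  queue [29] -> pop 29, enqueue [none], visited so far: [39, 14, 6, 21, 7, 33, 28, 35, 29]
Result: [39, 14, 6, 21, 7, 33, 28, 35, 29]


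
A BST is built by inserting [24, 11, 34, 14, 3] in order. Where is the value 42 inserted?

Starting tree (level order): [24, 11, 34, 3, 14]
Insertion path: 24 -> 34
Result: insert 42 as right child of 34
Final tree (level order): [24, 11, 34, 3, 14, None, 42]


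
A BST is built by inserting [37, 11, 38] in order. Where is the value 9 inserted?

Starting tree (level order): [37, 11, 38]
Insertion path: 37 -> 11
Result: insert 9 as left child of 11
Final tree (level order): [37, 11, 38, 9]


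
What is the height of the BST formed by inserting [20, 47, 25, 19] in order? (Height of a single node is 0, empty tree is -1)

Insertion order: [20, 47, 25, 19]
Tree (level-order array): [20, 19, 47, None, None, 25]
Compute height bottom-up (empty subtree = -1):
  height(19) = 1 + max(-1, -1) = 0
  height(25) = 1 + max(-1, -1) = 0
  height(47) = 1 + max(0, -1) = 1
  height(20) = 1 + max(0, 1) = 2
Height = 2


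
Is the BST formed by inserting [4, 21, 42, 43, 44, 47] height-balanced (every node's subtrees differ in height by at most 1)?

Tree (level-order array): [4, None, 21, None, 42, None, 43, None, 44, None, 47]
Definition: a tree is height-balanced if, at every node, |h(left) - h(right)| <= 1 (empty subtree has height -1).
Bottom-up per-node check:
  node 47: h_left=-1, h_right=-1, diff=0 [OK], height=0
  node 44: h_left=-1, h_right=0, diff=1 [OK], height=1
  node 43: h_left=-1, h_right=1, diff=2 [FAIL (|-1-1|=2 > 1)], height=2
  node 42: h_left=-1, h_right=2, diff=3 [FAIL (|-1-2|=3 > 1)], height=3
  node 21: h_left=-1, h_right=3, diff=4 [FAIL (|-1-3|=4 > 1)], height=4
  node 4: h_left=-1, h_right=4, diff=5 [FAIL (|-1-4|=5 > 1)], height=5
Node 43 violates the condition: |-1 - 1| = 2 > 1.
Result: Not balanced


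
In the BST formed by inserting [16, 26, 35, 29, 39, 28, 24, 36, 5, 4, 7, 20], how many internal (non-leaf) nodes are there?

Tree built from: [16, 26, 35, 29, 39, 28, 24, 36, 5, 4, 7, 20]
Tree (level-order array): [16, 5, 26, 4, 7, 24, 35, None, None, None, None, 20, None, 29, 39, None, None, 28, None, 36]
Rule: An internal node has at least one child.
Per-node child counts:
  node 16: 2 child(ren)
  node 5: 2 child(ren)
  node 4: 0 child(ren)
  node 7: 0 child(ren)
  node 26: 2 child(ren)
  node 24: 1 child(ren)
  node 20: 0 child(ren)
  node 35: 2 child(ren)
  node 29: 1 child(ren)
  node 28: 0 child(ren)
  node 39: 1 child(ren)
  node 36: 0 child(ren)
Matching nodes: [16, 5, 26, 24, 35, 29, 39]
Count of internal (non-leaf) nodes: 7
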